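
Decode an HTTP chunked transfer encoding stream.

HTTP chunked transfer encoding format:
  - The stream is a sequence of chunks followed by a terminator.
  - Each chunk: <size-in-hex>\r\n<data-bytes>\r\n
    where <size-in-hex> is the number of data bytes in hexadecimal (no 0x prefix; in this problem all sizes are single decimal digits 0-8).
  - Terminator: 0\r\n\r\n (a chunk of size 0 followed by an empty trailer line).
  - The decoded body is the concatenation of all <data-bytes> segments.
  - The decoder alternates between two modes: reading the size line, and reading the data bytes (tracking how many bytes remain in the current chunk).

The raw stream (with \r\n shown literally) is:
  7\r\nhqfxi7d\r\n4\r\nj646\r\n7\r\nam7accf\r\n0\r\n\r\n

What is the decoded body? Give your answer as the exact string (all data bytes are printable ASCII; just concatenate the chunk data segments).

Answer: hqfxi7dj646am7accf

Derivation:
Chunk 1: stream[0..1]='7' size=0x7=7, data at stream[3..10]='hqfxi7d' -> body[0..7], body so far='hqfxi7d'
Chunk 2: stream[12..13]='4' size=0x4=4, data at stream[15..19]='j646' -> body[7..11], body so far='hqfxi7dj646'
Chunk 3: stream[21..22]='7' size=0x7=7, data at stream[24..31]='am7accf' -> body[11..18], body so far='hqfxi7dj646am7accf'
Chunk 4: stream[33..34]='0' size=0 (terminator). Final body='hqfxi7dj646am7accf' (18 bytes)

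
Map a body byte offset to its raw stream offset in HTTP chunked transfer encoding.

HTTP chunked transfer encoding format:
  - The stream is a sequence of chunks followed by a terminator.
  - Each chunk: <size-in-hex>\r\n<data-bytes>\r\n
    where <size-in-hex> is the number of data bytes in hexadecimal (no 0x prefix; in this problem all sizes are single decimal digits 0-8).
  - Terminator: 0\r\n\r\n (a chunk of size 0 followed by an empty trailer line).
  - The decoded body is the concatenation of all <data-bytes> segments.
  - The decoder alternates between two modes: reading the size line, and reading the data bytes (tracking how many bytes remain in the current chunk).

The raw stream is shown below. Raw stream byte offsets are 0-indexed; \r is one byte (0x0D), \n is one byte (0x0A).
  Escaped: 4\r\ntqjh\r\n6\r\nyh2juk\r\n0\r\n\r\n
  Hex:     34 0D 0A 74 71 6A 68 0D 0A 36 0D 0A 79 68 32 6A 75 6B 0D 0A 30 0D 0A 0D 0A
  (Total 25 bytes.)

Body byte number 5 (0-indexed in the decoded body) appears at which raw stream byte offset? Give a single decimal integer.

Answer: 13

Derivation:
Chunk 1: stream[0..1]='4' size=0x4=4, data at stream[3..7]='tqjh' -> body[0..4], body so far='tqjh'
Chunk 2: stream[9..10]='6' size=0x6=6, data at stream[12..18]='yh2juk' -> body[4..10], body so far='tqjhyh2juk'
Chunk 3: stream[20..21]='0' size=0 (terminator). Final body='tqjhyh2juk' (10 bytes)
Body byte 5 at stream offset 13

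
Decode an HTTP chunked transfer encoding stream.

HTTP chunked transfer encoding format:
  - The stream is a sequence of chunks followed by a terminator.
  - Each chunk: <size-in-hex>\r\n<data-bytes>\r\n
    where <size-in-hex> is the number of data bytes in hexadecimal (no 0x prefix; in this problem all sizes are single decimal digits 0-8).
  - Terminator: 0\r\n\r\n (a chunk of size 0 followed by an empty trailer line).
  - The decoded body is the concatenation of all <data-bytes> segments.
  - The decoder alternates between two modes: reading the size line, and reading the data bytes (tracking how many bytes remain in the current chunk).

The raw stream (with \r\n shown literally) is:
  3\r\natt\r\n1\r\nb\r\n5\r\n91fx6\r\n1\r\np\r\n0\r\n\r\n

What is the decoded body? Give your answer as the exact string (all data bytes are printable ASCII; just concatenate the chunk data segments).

Answer: attb91fx6p

Derivation:
Chunk 1: stream[0..1]='3' size=0x3=3, data at stream[3..6]='att' -> body[0..3], body so far='att'
Chunk 2: stream[8..9]='1' size=0x1=1, data at stream[11..12]='b' -> body[3..4], body so far='attb'
Chunk 3: stream[14..15]='5' size=0x5=5, data at stream[17..22]='91fx6' -> body[4..9], body so far='attb91fx6'
Chunk 4: stream[24..25]='1' size=0x1=1, data at stream[27..28]='p' -> body[9..10], body so far='attb91fx6p'
Chunk 5: stream[30..31]='0' size=0 (terminator). Final body='attb91fx6p' (10 bytes)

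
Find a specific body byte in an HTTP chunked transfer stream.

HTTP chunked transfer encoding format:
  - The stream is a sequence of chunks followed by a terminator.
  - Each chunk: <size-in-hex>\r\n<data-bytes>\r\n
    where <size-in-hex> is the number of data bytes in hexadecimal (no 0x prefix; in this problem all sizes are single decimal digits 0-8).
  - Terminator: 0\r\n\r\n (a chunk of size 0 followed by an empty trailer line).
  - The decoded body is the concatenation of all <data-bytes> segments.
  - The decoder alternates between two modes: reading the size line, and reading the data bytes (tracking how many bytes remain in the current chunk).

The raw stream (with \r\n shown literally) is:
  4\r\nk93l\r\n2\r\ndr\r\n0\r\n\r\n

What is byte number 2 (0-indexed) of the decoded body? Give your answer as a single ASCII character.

Answer: 3

Derivation:
Chunk 1: stream[0..1]='4' size=0x4=4, data at stream[3..7]='k93l' -> body[0..4], body so far='k93l'
Chunk 2: stream[9..10]='2' size=0x2=2, data at stream[12..14]='dr' -> body[4..6], body so far='k93ldr'
Chunk 3: stream[16..17]='0' size=0 (terminator). Final body='k93ldr' (6 bytes)
Body byte 2 = '3'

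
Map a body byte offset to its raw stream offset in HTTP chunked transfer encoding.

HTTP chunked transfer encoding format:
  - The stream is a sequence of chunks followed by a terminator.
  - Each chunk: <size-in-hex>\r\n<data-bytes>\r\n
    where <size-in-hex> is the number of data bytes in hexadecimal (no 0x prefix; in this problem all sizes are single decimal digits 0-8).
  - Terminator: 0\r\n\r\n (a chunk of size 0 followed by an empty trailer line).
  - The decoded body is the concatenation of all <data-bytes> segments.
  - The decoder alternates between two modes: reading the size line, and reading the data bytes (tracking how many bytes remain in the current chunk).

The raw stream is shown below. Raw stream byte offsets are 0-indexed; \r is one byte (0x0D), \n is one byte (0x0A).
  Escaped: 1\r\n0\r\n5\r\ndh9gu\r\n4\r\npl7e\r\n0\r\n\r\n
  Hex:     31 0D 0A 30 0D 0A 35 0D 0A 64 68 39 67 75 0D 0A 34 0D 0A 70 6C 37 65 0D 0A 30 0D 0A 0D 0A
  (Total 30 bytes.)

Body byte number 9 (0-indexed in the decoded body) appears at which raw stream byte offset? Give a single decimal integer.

Chunk 1: stream[0..1]='1' size=0x1=1, data at stream[3..4]='0' -> body[0..1], body so far='0'
Chunk 2: stream[6..7]='5' size=0x5=5, data at stream[9..14]='dh9gu' -> body[1..6], body so far='0dh9gu'
Chunk 3: stream[16..17]='4' size=0x4=4, data at stream[19..23]='pl7e' -> body[6..10], body so far='0dh9gupl7e'
Chunk 4: stream[25..26]='0' size=0 (terminator). Final body='0dh9gupl7e' (10 bytes)
Body byte 9 at stream offset 22

Answer: 22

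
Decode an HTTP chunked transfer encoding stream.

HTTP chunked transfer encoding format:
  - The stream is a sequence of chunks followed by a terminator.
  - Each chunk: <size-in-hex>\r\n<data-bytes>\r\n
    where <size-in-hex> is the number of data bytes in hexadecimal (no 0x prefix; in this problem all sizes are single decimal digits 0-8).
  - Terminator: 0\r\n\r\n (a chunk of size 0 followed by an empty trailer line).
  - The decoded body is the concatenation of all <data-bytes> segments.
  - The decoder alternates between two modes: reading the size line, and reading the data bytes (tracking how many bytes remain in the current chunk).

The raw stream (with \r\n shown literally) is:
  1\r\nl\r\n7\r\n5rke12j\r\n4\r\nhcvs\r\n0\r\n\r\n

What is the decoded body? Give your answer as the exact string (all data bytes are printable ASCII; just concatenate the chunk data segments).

Answer: l5rke12jhcvs

Derivation:
Chunk 1: stream[0..1]='1' size=0x1=1, data at stream[3..4]='l' -> body[0..1], body so far='l'
Chunk 2: stream[6..7]='7' size=0x7=7, data at stream[9..16]='5rke12j' -> body[1..8], body so far='l5rke12j'
Chunk 3: stream[18..19]='4' size=0x4=4, data at stream[21..25]='hcvs' -> body[8..12], body so far='l5rke12jhcvs'
Chunk 4: stream[27..28]='0' size=0 (terminator). Final body='l5rke12jhcvs' (12 bytes)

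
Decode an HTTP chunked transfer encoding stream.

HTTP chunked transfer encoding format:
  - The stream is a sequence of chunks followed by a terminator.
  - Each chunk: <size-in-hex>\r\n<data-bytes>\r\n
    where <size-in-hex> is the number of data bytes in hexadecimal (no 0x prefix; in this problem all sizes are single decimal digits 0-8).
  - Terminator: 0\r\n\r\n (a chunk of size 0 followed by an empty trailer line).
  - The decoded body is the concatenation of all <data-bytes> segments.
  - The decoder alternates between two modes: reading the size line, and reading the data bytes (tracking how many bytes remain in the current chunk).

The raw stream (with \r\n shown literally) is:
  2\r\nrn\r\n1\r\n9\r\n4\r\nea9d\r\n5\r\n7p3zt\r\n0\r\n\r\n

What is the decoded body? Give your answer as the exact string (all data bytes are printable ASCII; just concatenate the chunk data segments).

Answer: rn9ea9d7p3zt

Derivation:
Chunk 1: stream[0..1]='2' size=0x2=2, data at stream[3..5]='rn' -> body[0..2], body so far='rn'
Chunk 2: stream[7..8]='1' size=0x1=1, data at stream[10..11]='9' -> body[2..3], body so far='rn9'
Chunk 3: stream[13..14]='4' size=0x4=4, data at stream[16..20]='ea9d' -> body[3..7], body so far='rn9ea9d'
Chunk 4: stream[22..23]='5' size=0x5=5, data at stream[25..30]='7p3zt' -> body[7..12], body so far='rn9ea9d7p3zt'
Chunk 5: stream[32..33]='0' size=0 (terminator). Final body='rn9ea9d7p3zt' (12 bytes)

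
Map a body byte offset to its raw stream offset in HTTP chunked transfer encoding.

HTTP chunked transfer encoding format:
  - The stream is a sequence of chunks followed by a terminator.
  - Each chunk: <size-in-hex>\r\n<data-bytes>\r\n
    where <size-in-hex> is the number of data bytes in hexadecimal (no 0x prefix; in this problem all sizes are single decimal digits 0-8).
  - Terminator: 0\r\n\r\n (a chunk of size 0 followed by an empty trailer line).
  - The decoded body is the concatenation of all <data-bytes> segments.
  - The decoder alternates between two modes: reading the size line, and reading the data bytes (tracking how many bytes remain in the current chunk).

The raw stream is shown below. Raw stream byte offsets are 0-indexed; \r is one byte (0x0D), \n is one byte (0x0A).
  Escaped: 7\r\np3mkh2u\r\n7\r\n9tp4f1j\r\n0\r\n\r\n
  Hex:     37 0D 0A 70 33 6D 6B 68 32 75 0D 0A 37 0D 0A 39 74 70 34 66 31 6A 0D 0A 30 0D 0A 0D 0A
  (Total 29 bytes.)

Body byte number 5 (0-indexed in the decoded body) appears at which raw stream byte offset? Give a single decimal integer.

Chunk 1: stream[0..1]='7' size=0x7=7, data at stream[3..10]='p3mkh2u' -> body[0..7], body so far='p3mkh2u'
Chunk 2: stream[12..13]='7' size=0x7=7, data at stream[15..22]='9tp4f1j' -> body[7..14], body so far='p3mkh2u9tp4f1j'
Chunk 3: stream[24..25]='0' size=0 (terminator). Final body='p3mkh2u9tp4f1j' (14 bytes)
Body byte 5 at stream offset 8

Answer: 8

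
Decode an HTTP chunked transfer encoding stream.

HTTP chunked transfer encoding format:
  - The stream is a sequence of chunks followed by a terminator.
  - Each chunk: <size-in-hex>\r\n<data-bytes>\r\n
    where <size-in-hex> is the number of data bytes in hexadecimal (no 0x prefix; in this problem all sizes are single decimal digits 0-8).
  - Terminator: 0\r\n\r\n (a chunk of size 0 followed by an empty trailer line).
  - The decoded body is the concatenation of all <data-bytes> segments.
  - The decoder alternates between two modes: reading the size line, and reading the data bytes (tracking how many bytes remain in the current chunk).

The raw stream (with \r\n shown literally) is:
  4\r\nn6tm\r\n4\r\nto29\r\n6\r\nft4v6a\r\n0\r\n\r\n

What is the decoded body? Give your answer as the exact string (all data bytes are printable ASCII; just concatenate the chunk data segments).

Chunk 1: stream[0..1]='4' size=0x4=4, data at stream[3..7]='n6tm' -> body[0..4], body so far='n6tm'
Chunk 2: stream[9..10]='4' size=0x4=4, data at stream[12..16]='to29' -> body[4..8], body so far='n6tmto29'
Chunk 3: stream[18..19]='6' size=0x6=6, data at stream[21..27]='ft4v6a' -> body[8..14], body so far='n6tmto29ft4v6a'
Chunk 4: stream[29..30]='0' size=0 (terminator). Final body='n6tmto29ft4v6a' (14 bytes)

Answer: n6tmto29ft4v6a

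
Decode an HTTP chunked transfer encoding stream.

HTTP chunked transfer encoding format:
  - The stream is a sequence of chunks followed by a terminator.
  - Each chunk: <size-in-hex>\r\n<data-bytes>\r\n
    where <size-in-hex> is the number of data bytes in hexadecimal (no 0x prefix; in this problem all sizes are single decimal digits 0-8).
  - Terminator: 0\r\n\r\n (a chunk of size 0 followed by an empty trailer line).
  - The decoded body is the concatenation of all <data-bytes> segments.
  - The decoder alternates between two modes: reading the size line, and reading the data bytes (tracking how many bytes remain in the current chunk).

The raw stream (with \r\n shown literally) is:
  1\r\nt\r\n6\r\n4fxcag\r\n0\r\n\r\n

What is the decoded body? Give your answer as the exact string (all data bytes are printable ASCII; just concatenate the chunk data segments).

Answer: t4fxcag

Derivation:
Chunk 1: stream[0..1]='1' size=0x1=1, data at stream[3..4]='t' -> body[0..1], body so far='t'
Chunk 2: stream[6..7]='6' size=0x6=6, data at stream[9..15]='4fxcag' -> body[1..7], body so far='t4fxcag'
Chunk 3: stream[17..18]='0' size=0 (terminator). Final body='t4fxcag' (7 bytes)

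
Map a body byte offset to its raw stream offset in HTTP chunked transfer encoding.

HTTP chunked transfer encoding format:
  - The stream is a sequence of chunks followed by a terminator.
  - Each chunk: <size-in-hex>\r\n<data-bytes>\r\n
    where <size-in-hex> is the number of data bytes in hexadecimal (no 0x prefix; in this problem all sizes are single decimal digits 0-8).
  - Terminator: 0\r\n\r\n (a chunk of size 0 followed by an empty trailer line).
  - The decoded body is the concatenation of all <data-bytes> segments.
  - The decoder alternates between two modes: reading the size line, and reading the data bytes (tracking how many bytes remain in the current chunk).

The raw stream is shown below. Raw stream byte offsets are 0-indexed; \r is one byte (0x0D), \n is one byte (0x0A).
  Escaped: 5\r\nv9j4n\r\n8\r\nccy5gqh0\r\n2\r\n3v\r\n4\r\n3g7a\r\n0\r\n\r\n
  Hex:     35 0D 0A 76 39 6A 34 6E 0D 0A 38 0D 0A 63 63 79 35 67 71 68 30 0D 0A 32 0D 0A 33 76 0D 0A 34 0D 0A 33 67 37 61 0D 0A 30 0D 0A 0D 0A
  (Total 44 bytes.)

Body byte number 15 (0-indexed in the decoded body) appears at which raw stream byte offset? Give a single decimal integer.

Answer: 33

Derivation:
Chunk 1: stream[0..1]='5' size=0x5=5, data at stream[3..8]='v9j4n' -> body[0..5], body so far='v9j4n'
Chunk 2: stream[10..11]='8' size=0x8=8, data at stream[13..21]='ccy5gqh0' -> body[5..13], body so far='v9j4nccy5gqh0'
Chunk 3: stream[23..24]='2' size=0x2=2, data at stream[26..28]='3v' -> body[13..15], body so far='v9j4nccy5gqh03v'
Chunk 4: stream[30..31]='4' size=0x4=4, data at stream[33..37]='3g7a' -> body[15..19], body so far='v9j4nccy5gqh03v3g7a'
Chunk 5: stream[39..40]='0' size=0 (terminator). Final body='v9j4nccy5gqh03v3g7a' (19 bytes)
Body byte 15 at stream offset 33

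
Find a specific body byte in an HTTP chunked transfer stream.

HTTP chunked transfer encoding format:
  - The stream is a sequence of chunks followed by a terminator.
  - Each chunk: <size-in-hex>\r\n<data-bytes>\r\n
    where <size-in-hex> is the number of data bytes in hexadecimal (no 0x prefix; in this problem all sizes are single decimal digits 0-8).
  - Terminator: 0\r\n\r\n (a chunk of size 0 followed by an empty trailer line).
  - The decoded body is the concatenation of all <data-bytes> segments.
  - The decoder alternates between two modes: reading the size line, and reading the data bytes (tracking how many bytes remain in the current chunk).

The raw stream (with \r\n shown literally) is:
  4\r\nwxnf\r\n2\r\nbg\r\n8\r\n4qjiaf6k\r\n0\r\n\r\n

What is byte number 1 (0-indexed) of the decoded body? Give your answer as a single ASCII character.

Answer: x

Derivation:
Chunk 1: stream[0..1]='4' size=0x4=4, data at stream[3..7]='wxnf' -> body[0..4], body so far='wxnf'
Chunk 2: stream[9..10]='2' size=0x2=2, data at stream[12..14]='bg' -> body[4..6], body so far='wxnfbg'
Chunk 3: stream[16..17]='8' size=0x8=8, data at stream[19..27]='4qjiaf6k' -> body[6..14], body so far='wxnfbg4qjiaf6k'
Chunk 4: stream[29..30]='0' size=0 (terminator). Final body='wxnfbg4qjiaf6k' (14 bytes)
Body byte 1 = 'x'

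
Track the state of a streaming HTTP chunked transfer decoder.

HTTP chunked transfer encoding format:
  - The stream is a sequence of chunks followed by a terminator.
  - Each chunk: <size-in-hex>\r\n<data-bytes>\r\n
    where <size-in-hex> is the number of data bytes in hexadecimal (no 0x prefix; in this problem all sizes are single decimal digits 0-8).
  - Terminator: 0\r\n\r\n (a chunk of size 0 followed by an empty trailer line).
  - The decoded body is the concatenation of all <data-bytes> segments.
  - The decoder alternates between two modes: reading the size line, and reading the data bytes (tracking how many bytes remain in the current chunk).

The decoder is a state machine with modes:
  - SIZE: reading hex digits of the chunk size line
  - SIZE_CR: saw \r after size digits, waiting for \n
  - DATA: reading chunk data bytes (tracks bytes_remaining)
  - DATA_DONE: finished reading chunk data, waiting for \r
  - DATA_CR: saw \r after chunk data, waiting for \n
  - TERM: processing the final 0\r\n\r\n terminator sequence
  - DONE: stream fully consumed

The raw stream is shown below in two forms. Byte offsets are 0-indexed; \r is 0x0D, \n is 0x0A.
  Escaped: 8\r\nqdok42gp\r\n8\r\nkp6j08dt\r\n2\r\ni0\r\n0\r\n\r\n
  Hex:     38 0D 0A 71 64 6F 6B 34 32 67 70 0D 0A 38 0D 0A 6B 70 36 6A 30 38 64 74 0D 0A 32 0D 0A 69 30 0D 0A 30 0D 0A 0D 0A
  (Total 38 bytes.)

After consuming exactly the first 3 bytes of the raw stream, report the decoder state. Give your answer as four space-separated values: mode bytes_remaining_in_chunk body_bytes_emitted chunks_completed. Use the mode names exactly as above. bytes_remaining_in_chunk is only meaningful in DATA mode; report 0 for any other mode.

Answer: DATA 8 0 0

Derivation:
Byte 0 = '8': mode=SIZE remaining=0 emitted=0 chunks_done=0
Byte 1 = 0x0D: mode=SIZE_CR remaining=0 emitted=0 chunks_done=0
Byte 2 = 0x0A: mode=DATA remaining=8 emitted=0 chunks_done=0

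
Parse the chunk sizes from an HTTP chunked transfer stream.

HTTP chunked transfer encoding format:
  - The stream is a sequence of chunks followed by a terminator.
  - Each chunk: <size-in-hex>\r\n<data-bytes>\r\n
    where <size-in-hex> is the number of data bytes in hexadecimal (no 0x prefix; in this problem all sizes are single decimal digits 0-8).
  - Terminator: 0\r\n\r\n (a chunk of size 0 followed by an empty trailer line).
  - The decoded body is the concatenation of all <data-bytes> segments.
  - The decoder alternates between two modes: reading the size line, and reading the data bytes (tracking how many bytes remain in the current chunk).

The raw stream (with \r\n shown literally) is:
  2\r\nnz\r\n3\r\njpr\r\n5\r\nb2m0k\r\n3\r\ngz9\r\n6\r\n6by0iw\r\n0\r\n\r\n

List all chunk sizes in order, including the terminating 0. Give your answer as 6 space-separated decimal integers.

Answer: 2 3 5 3 6 0

Derivation:
Chunk 1: stream[0..1]='2' size=0x2=2, data at stream[3..5]='nz' -> body[0..2], body so far='nz'
Chunk 2: stream[7..8]='3' size=0x3=3, data at stream[10..13]='jpr' -> body[2..5], body so far='nzjpr'
Chunk 3: stream[15..16]='5' size=0x5=5, data at stream[18..23]='b2m0k' -> body[5..10], body so far='nzjprb2m0k'
Chunk 4: stream[25..26]='3' size=0x3=3, data at stream[28..31]='gz9' -> body[10..13], body so far='nzjprb2m0kgz9'
Chunk 5: stream[33..34]='6' size=0x6=6, data at stream[36..42]='6by0iw' -> body[13..19], body so far='nzjprb2m0kgz96by0iw'
Chunk 6: stream[44..45]='0' size=0 (terminator). Final body='nzjprb2m0kgz96by0iw' (19 bytes)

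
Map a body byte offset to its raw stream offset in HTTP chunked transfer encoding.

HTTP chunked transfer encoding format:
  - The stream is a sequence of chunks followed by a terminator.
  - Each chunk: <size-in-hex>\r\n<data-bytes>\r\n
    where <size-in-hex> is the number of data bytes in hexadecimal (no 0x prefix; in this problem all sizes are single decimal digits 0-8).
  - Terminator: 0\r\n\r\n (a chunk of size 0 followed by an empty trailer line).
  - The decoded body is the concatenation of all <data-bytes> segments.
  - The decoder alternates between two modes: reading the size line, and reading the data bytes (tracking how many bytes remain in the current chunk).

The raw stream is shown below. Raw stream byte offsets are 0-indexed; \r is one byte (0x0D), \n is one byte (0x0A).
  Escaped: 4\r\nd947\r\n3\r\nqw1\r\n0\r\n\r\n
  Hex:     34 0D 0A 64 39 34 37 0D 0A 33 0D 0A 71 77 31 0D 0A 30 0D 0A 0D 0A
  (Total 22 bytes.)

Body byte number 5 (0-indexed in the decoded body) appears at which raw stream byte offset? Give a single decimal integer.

Chunk 1: stream[0..1]='4' size=0x4=4, data at stream[3..7]='d947' -> body[0..4], body so far='d947'
Chunk 2: stream[9..10]='3' size=0x3=3, data at stream[12..15]='qw1' -> body[4..7], body so far='d947qw1'
Chunk 3: stream[17..18]='0' size=0 (terminator). Final body='d947qw1' (7 bytes)
Body byte 5 at stream offset 13

Answer: 13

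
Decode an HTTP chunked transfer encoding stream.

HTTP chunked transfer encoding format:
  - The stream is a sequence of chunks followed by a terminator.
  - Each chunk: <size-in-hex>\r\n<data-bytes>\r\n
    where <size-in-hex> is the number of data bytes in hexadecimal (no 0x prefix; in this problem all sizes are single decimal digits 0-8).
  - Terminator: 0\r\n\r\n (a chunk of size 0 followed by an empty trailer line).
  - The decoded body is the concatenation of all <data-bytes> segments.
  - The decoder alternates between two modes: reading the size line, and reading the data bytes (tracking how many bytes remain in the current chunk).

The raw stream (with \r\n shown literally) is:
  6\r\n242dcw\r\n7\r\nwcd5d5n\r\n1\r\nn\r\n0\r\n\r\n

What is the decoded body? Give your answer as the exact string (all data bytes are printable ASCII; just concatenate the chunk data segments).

Chunk 1: stream[0..1]='6' size=0x6=6, data at stream[3..9]='242dcw' -> body[0..6], body so far='242dcw'
Chunk 2: stream[11..12]='7' size=0x7=7, data at stream[14..21]='wcd5d5n' -> body[6..13], body so far='242dcwwcd5d5n'
Chunk 3: stream[23..24]='1' size=0x1=1, data at stream[26..27]='n' -> body[13..14], body so far='242dcwwcd5d5nn'
Chunk 4: stream[29..30]='0' size=0 (terminator). Final body='242dcwwcd5d5nn' (14 bytes)

Answer: 242dcwwcd5d5nn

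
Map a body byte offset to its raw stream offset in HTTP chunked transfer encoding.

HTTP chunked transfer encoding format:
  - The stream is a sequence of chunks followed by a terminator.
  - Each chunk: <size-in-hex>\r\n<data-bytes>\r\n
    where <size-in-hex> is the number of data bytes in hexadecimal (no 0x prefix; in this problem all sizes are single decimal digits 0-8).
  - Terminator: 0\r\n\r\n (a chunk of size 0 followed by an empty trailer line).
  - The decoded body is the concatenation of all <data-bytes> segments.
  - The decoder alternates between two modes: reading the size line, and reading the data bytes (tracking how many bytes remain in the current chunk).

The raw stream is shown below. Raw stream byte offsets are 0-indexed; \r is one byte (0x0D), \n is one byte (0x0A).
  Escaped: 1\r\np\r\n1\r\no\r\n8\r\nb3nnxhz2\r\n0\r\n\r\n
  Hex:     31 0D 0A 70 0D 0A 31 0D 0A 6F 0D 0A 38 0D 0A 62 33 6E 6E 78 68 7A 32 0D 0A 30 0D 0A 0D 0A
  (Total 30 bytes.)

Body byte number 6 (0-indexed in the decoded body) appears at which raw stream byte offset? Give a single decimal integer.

Chunk 1: stream[0..1]='1' size=0x1=1, data at stream[3..4]='p' -> body[0..1], body so far='p'
Chunk 2: stream[6..7]='1' size=0x1=1, data at stream[9..10]='o' -> body[1..2], body so far='po'
Chunk 3: stream[12..13]='8' size=0x8=8, data at stream[15..23]='b3nnxhz2' -> body[2..10], body so far='pob3nnxhz2'
Chunk 4: stream[25..26]='0' size=0 (terminator). Final body='pob3nnxhz2' (10 bytes)
Body byte 6 at stream offset 19

Answer: 19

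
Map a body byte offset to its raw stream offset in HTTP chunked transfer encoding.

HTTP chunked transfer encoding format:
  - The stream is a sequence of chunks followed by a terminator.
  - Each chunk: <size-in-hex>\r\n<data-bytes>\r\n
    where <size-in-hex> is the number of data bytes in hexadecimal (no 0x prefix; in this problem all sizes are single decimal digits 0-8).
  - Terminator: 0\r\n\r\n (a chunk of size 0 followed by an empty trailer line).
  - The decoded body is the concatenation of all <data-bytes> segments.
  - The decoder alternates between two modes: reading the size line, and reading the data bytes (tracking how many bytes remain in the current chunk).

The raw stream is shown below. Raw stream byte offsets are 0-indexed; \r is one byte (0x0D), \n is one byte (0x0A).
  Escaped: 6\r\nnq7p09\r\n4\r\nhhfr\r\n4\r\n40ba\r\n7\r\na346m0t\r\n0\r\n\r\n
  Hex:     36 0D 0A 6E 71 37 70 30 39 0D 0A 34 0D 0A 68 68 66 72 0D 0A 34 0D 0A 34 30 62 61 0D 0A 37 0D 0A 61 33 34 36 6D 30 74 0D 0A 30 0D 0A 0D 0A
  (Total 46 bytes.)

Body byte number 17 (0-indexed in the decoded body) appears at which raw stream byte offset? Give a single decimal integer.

Chunk 1: stream[0..1]='6' size=0x6=6, data at stream[3..9]='nq7p09' -> body[0..6], body so far='nq7p09'
Chunk 2: stream[11..12]='4' size=0x4=4, data at stream[14..18]='hhfr' -> body[6..10], body so far='nq7p09hhfr'
Chunk 3: stream[20..21]='4' size=0x4=4, data at stream[23..27]='40ba' -> body[10..14], body so far='nq7p09hhfr40ba'
Chunk 4: stream[29..30]='7' size=0x7=7, data at stream[32..39]='a346m0t' -> body[14..21], body so far='nq7p09hhfr40baa346m0t'
Chunk 5: stream[41..42]='0' size=0 (terminator). Final body='nq7p09hhfr40baa346m0t' (21 bytes)
Body byte 17 at stream offset 35

Answer: 35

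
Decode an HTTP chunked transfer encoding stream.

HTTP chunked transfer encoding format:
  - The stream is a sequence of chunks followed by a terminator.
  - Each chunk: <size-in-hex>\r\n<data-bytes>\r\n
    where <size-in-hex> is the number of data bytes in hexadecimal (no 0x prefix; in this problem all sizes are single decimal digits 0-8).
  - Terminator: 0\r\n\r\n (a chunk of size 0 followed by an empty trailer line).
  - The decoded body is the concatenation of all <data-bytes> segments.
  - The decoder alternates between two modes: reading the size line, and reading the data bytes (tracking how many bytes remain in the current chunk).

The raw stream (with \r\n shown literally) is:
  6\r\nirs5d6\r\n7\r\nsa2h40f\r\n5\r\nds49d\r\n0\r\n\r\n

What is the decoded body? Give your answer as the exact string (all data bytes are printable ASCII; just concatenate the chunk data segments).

Answer: irs5d6sa2h40fds49d

Derivation:
Chunk 1: stream[0..1]='6' size=0x6=6, data at stream[3..9]='irs5d6' -> body[0..6], body so far='irs5d6'
Chunk 2: stream[11..12]='7' size=0x7=7, data at stream[14..21]='sa2h40f' -> body[6..13], body so far='irs5d6sa2h40f'
Chunk 3: stream[23..24]='5' size=0x5=5, data at stream[26..31]='ds49d' -> body[13..18], body so far='irs5d6sa2h40fds49d'
Chunk 4: stream[33..34]='0' size=0 (terminator). Final body='irs5d6sa2h40fds49d' (18 bytes)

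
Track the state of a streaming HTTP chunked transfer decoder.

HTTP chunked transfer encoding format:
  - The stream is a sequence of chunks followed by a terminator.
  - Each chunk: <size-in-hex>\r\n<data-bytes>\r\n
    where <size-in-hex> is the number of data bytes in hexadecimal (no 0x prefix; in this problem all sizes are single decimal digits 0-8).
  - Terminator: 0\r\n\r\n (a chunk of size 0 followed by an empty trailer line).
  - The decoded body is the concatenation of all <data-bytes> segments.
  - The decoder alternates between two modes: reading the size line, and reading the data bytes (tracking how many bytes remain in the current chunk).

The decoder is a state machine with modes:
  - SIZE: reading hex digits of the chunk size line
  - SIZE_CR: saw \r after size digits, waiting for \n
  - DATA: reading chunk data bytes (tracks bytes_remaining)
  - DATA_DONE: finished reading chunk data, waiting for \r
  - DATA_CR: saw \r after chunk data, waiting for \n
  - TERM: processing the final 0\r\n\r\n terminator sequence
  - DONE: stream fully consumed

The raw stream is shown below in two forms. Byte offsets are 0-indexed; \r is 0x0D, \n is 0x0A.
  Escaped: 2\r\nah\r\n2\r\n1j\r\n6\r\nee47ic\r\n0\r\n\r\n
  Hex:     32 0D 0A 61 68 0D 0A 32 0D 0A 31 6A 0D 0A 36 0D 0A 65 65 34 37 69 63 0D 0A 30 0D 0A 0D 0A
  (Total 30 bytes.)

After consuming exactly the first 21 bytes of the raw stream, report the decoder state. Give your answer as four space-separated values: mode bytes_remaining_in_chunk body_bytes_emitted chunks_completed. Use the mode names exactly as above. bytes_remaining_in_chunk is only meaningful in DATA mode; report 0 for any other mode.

Answer: DATA 2 8 2

Derivation:
Byte 0 = '2': mode=SIZE remaining=0 emitted=0 chunks_done=0
Byte 1 = 0x0D: mode=SIZE_CR remaining=0 emitted=0 chunks_done=0
Byte 2 = 0x0A: mode=DATA remaining=2 emitted=0 chunks_done=0
Byte 3 = 'a': mode=DATA remaining=1 emitted=1 chunks_done=0
Byte 4 = 'h': mode=DATA_DONE remaining=0 emitted=2 chunks_done=0
Byte 5 = 0x0D: mode=DATA_CR remaining=0 emitted=2 chunks_done=0
Byte 6 = 0x0A: mode=SIZE remaining=0 emitted=2 chunks_done=1
Byte 7 = '2': mode=SIZE remaining=0 emitted=2 chunks_done=1
Byte 8 = 0x0D: mode=SIZE_CR remaining=0 emitted=2 chunks_done=1
Byte 9 = 0x0A: mode=DATA remaining=2 emitted=2 chunks_done=1
Byte 10 = '1': mode=DATA remaining=1 emitted=3 chunks_done=1
Byte 11 = 'j': mode=DATA_DONE remaining=0 emitted=4 chunks_done=1
Byte 12 = 0x0D: mode=DATA_CR remaining=0 emitted=4 chunks_done=1
Byte 13 = 0x0A: mode=SIZE remaining=0 emitted=4 chunks_done=2
Byte 14 = '6': mode=SIZE remaining=0 emitted=4 chunks_done=2
Byte 15 = 0x0D: mode=SIZE_CR remaining=0 emitted=4 chunks_done=2
Byte 16 = 0x0A: mode=DATA remaining=6 emitted=4 chunks_done=2
Byte 17 = 'e': mode=DATA remaining=5 emitted=5 chunks_done=2
Byte 18 = 'e': mode=DATA remaining=4 emitted=6 chunks_done=2
Byte 19 = '4': mode=DATA remaining=3 emitted=7 chunks_done=2
Byte 20 = '7': mode=DATA remaining=2 emitted=8 chunks_done=2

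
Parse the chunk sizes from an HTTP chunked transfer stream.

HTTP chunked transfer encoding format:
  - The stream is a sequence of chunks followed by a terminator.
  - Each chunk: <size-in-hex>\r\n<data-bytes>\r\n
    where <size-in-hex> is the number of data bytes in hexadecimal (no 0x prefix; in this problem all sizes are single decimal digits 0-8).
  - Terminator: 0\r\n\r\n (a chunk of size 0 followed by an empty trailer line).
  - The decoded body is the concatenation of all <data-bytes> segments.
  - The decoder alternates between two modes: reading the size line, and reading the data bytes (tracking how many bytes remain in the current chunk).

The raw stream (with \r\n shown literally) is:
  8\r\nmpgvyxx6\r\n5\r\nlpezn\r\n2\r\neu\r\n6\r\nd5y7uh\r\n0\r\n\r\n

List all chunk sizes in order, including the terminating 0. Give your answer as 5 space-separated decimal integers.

Chunk 1: stream[0..1]='8' size=0x8=8, data at stream[3..11]='mpgvyxx6' -> body[0..8], body so far='mpgvyxx6'
Chunk 2: stream[13..14]='5' size=0x5=5, data at stream[16..21]='lpezn' -> body[8..13], body so far='mpgvyxx6lpezn'
Chunk 3: stream[23..24]='2' size=0x2=2, data at stream[26..28]='eu' -> body[13..15], body so far='mpgvyxx6lpezneu'
Chunk 4: stream[30..31]='6' size=0x6=6, data at stream[33..39]='d5y7uh' -> body[15..21], body so far='mpgvyxx6lpezneud5y7uh'
Chunk 5: stream[41..42]='0' size=0 (terminator). Final body='mpgvyxx6lpezneud5y7uh' (21 bytes)

Answer: 8 5 2 6 0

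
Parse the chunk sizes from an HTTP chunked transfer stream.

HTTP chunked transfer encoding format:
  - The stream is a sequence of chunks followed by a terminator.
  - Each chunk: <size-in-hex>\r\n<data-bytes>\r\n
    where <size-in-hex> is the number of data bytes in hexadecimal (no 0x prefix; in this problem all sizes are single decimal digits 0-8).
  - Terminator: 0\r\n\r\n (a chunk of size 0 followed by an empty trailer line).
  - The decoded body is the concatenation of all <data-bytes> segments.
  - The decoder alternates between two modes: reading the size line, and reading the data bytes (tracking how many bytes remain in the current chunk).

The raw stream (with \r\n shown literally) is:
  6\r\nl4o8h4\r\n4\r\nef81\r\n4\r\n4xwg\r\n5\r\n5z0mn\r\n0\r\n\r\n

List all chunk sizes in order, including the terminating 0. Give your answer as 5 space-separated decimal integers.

Chunk 1: stream[0..1]='6' size=0x6=6, data at stream[3..9]='l4o8h4' -> body[0..6], body so far='l4o8h4'
Chunk 2: stream[11..12]='4' size=0x4=4, data at stream[14..18]='ef81' -> body[6..10], body so far='l4o8h4ef81'
Chunk 3: stream[20..21]='4' size=0x4=4, data at stream[23..27]='4xwg' -> body[10..14], body so far='l4o8h4ef814xwg'
Chunk 4: stream[29..30]='5' size=0x5=5, data at stream[32..37]='5z0mn' -> body[14..19], body so far='l4o8h4ef814xwg5z0mn'
Chunk 5: stream[39..40]='0' size=0 (terminator). Final body='l4o8h4ef814xwg5z0mn' (19 bytes)

Answer: 6 4 4 5 0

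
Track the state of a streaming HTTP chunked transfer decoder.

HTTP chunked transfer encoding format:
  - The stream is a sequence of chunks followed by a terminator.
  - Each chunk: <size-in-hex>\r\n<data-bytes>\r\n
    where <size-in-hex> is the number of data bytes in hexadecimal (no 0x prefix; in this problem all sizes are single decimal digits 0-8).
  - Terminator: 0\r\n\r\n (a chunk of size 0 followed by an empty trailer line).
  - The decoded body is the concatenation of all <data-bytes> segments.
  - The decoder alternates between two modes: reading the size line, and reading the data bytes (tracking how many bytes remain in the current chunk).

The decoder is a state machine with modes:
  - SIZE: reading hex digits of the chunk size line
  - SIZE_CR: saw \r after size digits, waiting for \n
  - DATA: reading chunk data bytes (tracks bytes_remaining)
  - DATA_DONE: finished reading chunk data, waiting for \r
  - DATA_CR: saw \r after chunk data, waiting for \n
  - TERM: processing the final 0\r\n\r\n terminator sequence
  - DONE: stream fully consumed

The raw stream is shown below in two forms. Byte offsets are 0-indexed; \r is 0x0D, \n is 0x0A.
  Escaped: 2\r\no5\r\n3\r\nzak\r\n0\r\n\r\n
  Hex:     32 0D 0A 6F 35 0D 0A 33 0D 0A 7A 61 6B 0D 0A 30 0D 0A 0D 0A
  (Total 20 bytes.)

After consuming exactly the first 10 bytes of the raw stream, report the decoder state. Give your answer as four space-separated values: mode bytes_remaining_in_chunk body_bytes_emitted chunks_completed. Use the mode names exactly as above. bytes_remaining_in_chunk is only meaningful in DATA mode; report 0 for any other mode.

Answer: DATA 3 2 1

Derivation:
Byte 0 = '2': mode=SIZE remaining=0 emitted=0 chunks_done=0
Byte 1 = 0x0D: mode=SIZE_CR remaining=0 emitted=0 chunks_done=0
Byte 2 = 0x0A: mode=DATA remaining=2 emitted=0 chunks_done=0
Byte 3 = 'o': mode=DATA remaining=1 emitted=1 chunks_done=0
Byte 4 = '5': mode=DATA_DONE remaining=0 emitted=2 chunks_done=0
Byte 5 = 0x0D: mode=DATA_CR remaining=0 emitted=2 chunks_done=0
Byte 6 = 0x0A: mode=SIZE remaining=0 emitted=2 chunks_done=1
Byte 7 = '3': mode=SIZE remaining=0 emitted=2 chunks_done=1
Byte 8 = 0x0D: mode=SIZE_CR remaining=0 emitted=2 chunks_done=1
Byte 9 = 0x0A: mode=DATA remaining=3 emitted=2 chunks_done=1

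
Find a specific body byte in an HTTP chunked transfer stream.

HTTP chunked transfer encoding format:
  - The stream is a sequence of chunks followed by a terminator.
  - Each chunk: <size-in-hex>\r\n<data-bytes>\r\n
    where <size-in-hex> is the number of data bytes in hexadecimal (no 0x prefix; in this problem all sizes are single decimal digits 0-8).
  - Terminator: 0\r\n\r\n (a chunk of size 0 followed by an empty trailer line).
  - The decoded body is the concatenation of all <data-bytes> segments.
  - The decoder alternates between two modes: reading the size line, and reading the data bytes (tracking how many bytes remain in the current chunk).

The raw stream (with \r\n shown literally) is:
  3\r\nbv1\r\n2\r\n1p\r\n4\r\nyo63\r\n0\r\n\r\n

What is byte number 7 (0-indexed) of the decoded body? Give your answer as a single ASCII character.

Answer: 6

Derivation:
Chunk 1: stream[0..1]='3' size=0x3=3, data at stream[3..6]='bv1' -> body[0..3], body so far='bv1'
Chunk 2: stream[8..9]='2' size=0x2=2, data at stream[11..13]='1p' -> body[3..5], body so far='bv11p'
Chunk 3: stream[15..16]='4' size=0x4=4, data at stream[18..22]='yo63' -> body[5..9], body so far='bv11pyo63'
Chunk 4: stream[24..25]='0' size=0 (terminator). Final body='bv11pyo63' (9 bytes)
Body byte 7 = '6'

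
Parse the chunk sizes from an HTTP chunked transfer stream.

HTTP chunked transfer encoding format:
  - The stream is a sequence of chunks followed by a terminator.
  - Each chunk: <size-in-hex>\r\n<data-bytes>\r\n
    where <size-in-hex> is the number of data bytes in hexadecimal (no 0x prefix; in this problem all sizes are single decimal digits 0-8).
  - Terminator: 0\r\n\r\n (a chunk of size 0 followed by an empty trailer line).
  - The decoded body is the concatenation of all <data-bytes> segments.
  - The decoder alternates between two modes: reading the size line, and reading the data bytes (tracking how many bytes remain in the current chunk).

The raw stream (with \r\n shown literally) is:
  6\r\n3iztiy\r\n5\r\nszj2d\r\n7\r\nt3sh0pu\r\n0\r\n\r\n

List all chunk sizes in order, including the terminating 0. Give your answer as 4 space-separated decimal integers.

Chunk 1: stream[0..1]='6' size=0x6=6, data at stream[3..9]='3iztiy' -> body[0..6], body so far='3iztiy'
Chunk 2: stream[11..12]='5' size=0x5=5, data at stream[14..19]='szj2d' -> body[6..11], body so far='3iztiyszj2d'
Chunk 3: stream[21..22]='7' size=0x7=7, data at stream[24..31]='t3sh0pu' -> body[11..18], body so far='3iztiyszj2dt3sh0pu'
Chunk 4: stream[33..34]='0' size=0 (terminator). Final body='3iztiyszj2dt3sh0pu' (18 bytes)

Answer: 6 5 7 0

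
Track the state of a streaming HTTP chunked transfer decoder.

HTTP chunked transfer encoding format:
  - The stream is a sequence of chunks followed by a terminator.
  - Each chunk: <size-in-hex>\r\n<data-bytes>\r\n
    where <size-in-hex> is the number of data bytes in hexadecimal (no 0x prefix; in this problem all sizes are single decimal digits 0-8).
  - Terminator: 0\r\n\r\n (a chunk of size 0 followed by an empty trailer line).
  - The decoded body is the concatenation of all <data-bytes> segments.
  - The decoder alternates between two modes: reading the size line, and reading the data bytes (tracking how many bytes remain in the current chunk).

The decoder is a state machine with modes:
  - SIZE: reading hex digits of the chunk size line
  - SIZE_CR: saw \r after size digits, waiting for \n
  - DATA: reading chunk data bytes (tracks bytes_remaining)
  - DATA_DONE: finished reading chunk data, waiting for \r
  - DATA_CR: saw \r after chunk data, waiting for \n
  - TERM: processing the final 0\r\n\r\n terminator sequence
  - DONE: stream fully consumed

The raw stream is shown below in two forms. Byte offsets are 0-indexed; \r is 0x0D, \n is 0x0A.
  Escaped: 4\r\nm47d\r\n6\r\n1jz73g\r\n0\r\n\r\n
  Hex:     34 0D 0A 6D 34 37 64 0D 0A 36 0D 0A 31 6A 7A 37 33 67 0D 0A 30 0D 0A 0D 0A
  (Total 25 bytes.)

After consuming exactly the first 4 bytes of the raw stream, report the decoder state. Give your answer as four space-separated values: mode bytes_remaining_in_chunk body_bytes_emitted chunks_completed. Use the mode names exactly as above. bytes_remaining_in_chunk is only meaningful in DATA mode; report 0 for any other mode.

Answer: DATA 3 1 0

Derivation:
Byte 0 = '4': mode=SIZE remaining=0 emitted=0 chunks_done=0
Byte 1 = 0x0D: mode=SIZE_CR remaining=0 emitted=0 chunks_done=0
Byte 2 = 0x0A: mode=DATA remaining=4 emitted=0 chunks_done=0
Byte 3 = 'm': mode=DATA remaining=3 emitted=1 chunks_done=0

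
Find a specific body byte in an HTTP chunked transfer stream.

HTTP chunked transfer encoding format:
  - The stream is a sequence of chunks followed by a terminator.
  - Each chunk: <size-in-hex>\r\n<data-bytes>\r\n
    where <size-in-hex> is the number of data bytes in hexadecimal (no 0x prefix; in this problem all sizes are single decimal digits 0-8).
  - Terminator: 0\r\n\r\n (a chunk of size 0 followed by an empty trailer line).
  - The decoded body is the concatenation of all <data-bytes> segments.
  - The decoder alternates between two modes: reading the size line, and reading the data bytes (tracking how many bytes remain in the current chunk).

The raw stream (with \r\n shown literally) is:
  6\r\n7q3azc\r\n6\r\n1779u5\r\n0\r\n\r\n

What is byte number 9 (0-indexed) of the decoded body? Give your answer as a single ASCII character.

Chunk 1: stream[0..1]='6' size=0x6=6, data at stream[3..9]='7q3azc' -> body[0..6], body so far='7q3azc'
Chunk 2: stream[11..12]='6' size=0x6=6, data at stream[14..20]='1779u5' -> body[6..12], body so far='7q3azc1779u5'
Chunk 3: stream[22..23]='0' size=0 (terminator). Final body='7q3azc1779u5' (12 bytes)
Body byte 9 = '9'

Answer: 9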